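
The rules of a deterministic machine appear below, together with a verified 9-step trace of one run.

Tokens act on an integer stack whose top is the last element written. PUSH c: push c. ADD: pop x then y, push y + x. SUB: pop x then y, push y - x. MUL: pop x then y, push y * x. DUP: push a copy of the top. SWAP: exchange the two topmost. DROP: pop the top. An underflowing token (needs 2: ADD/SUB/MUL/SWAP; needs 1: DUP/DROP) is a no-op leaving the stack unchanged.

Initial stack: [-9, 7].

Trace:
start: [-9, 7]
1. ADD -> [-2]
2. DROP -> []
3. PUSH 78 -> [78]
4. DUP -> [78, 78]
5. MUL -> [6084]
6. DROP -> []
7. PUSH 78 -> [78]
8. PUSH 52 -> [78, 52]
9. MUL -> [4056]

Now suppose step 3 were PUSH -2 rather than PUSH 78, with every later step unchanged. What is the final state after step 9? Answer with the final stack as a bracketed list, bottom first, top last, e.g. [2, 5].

(re-executing from step 3 with the substitution; state before step 3: [])
3. PUSH -2 -> [-2]
4. DUP -> [-2, -2]
5. MUL -> [4]
6. DROP -> []
7. PUSH 78 -> [78]
8. PUSH 52 -> [78, 52]
9. MUL -> [4056]

[4056]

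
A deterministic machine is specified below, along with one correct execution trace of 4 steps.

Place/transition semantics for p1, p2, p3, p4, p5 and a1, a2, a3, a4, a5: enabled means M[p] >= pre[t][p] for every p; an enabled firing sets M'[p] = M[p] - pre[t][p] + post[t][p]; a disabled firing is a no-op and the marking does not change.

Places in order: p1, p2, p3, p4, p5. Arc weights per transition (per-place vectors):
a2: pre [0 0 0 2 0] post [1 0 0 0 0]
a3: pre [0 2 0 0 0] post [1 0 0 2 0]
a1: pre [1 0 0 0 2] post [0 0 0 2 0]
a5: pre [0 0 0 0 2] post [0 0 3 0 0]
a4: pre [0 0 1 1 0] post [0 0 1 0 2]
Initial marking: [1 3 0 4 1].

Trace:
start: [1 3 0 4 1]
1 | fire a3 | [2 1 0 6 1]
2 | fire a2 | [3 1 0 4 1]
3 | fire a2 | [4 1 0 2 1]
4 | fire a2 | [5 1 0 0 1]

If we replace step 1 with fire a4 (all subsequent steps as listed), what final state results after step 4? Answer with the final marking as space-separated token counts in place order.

3 3 0 0 1

(re-executing from step 1 with the substitution; state before step 1: [1 3 0 4 1])
1 | fire a4 | [1 3 0 4 1]
2 | fire a2 | [2 3 0 2 1]
3 | fire a2 | [3 3 0 0 1]
4 | fire a2 | [3 3 0 0 1]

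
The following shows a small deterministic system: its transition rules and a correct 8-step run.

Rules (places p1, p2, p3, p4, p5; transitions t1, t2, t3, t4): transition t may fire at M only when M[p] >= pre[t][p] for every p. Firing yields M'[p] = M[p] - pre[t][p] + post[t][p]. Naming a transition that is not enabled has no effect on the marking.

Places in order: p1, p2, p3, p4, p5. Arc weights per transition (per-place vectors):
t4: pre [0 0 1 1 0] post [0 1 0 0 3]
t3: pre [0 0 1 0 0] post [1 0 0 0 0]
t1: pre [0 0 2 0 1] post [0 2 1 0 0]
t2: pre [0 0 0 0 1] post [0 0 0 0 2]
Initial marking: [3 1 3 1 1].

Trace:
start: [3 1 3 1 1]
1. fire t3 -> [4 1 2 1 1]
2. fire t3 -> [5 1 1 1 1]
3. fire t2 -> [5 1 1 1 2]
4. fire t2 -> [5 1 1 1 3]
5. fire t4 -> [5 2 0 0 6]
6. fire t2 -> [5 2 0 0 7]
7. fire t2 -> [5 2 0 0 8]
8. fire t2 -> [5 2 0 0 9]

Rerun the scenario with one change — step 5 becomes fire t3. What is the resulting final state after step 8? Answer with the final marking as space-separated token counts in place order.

6 1 0 1 6

(re-executing from step 5 with the substitution; state before step 5: [5 1 1 1 3])
5. fire t3 -> [6 1 0 1 3]
6. fire t2 -> [6 1 0 1 4]
7. fire t2 -> [6 1 0 1 5]
8. fire t2 -> [6 1 0 1 6]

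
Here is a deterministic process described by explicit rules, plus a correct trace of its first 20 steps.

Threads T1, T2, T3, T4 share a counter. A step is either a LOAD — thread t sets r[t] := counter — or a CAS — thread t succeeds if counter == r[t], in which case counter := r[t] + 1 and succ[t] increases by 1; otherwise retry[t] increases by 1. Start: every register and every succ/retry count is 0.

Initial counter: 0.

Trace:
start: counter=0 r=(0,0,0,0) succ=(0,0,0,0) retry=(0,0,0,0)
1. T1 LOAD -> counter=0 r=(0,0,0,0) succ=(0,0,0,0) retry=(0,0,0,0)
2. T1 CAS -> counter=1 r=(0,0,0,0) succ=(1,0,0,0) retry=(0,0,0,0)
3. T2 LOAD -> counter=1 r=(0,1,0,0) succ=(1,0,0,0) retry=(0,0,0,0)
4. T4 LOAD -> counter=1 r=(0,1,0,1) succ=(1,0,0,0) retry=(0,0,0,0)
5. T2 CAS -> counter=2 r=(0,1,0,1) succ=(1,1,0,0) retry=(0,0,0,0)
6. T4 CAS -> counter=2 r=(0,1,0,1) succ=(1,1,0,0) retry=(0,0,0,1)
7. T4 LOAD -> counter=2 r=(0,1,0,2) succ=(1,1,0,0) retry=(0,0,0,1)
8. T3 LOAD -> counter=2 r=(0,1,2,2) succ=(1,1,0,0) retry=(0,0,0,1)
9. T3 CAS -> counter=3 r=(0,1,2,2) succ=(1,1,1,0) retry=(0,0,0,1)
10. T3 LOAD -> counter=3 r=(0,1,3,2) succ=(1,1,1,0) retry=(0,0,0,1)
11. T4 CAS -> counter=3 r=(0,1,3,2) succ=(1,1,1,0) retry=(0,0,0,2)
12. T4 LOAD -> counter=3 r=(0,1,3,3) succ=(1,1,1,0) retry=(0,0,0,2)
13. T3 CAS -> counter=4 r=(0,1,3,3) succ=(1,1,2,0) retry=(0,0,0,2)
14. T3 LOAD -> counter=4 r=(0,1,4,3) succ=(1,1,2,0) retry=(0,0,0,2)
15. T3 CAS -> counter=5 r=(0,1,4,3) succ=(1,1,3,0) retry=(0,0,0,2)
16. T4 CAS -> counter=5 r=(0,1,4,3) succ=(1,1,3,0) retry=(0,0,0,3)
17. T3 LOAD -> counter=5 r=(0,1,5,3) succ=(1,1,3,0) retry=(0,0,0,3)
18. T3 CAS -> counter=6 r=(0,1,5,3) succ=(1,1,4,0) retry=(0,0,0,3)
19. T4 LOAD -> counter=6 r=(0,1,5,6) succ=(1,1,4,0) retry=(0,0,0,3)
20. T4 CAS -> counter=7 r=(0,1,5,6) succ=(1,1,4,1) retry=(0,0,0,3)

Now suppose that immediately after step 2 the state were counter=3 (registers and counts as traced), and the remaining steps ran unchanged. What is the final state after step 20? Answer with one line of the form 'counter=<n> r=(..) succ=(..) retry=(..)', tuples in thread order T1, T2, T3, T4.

state after step 2 := counter=3 r=(0,0,0,0) succ=(1,0,0,0) retry=(0,0,0,0)
3. T2 LOAD -> counter=3 r=(0,3,0,0) succ=(1,0,0,0) retry=(0,0,0,0)
4. T4 LOAD -> counter=3 r=(0,3,0,3) succ=(1,0,0,0) retry=(0,0,0,0)
5. T2 CAS -> counter=4 r=(0,3,0,3) succ=(1,1,0,0) retry=(0,0,0,0)
6. T4 CAS -> counter=4 r=(0,3,0,3) succ=(1,1,0,0) retry=(0,0,0,1)
7. T4 LOAD -> counter=4 r=(0,3,0,4) succ=(1,1,0,0) retry=(0,0,0,1)
8. T3 LOAD -> counter=4 r=(0,3,4,4) succ=(1,1,0,0) retry=(0,0,0,1)
9. T3 CAS -> counter=5 r=(0,3,4,4) succ=(1,1,1,0) retry=(0,0,0,1)
10. T3 LOAD -> counter=5 r=(0,3,5,4) succ=(1,1,1,0) retry=(0,0,0,1)
11. T4 CAS -> counter=5 r=(0,3,5,4) succ=(1,1,1,0) retry=(0,0,0,2)
12. T4 LOAD -> counter=5 r=(0,3,5,5) succ=(1,1,1,0) retry=(0,0,0,2)
13. T3 CAS -> counter=6 r=(0,3,5,5) succ=(1,1,2,0) retry=(0,0,0,2)
14. T3 LOAD -> counter=6 r=(0,3,6,5) succ=(1,1,2,0) retry=(0,0,0,2)
15. T3 CAS -> counter=7 r=(0,3,6,5) succ=(1,1,3,0) retry=(0,0,0,2)
16. T4 CAS -> counter=7 r=(0,3,6,5) succ=(1,1,3,0) retry=(0,0,0,3)
17. T3 LOAD -> counter=7 r=(0,3,7,5) succ=(1,1,3,0) retry=(0,0,0,3)
18. T3 CAS -> counter=8 r=(0,3,7,5) succ=(1,1,4,0) retry=(0,0,0,3)
19. T4 LOAD -> counter=8 r=(0,3,7,8) succ=(1,1,4,0) retry=(0,0,0,3)
20. T4 CAS -> counter=9 r=(0,3,7,8) succ=(1,1,4,1) retry=(0,0,0,3)

counter=9 r=(0,3,7,8) succ=(1,1,4,1) retry=(0,0,0,3)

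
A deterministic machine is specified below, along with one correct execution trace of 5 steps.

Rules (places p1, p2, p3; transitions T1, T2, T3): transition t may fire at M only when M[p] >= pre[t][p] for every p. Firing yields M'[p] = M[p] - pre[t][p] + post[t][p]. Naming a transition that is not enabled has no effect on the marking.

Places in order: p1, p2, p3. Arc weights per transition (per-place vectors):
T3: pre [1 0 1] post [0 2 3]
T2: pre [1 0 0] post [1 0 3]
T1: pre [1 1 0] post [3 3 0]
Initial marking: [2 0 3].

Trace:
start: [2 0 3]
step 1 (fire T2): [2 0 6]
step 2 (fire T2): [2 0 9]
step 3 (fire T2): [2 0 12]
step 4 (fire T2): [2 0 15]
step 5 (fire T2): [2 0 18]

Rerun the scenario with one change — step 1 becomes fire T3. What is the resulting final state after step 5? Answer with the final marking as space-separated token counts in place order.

1 2 17

(re-executing from step 1 with the substitution; state before step 1: [2 0 3])
step 1 (fire T3): [1 2 5]
step 2 (fire T2): [1 2 8]
step 3 (fire T2): [1 2 11]
step 4 (fire T2): [1 2 14]
step 5 (fire T2): [1 2 17]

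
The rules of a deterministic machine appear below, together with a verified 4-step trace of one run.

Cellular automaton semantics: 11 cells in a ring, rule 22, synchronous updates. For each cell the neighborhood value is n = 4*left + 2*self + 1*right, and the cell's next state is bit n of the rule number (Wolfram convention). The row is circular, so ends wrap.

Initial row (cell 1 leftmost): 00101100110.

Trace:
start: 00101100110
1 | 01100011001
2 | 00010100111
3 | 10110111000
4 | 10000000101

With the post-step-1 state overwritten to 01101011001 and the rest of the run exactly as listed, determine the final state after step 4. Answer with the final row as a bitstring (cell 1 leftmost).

11100001101

state after step 1 := 01101011001
2 | 00001000111
3 | 10011101000
4 | 11100001101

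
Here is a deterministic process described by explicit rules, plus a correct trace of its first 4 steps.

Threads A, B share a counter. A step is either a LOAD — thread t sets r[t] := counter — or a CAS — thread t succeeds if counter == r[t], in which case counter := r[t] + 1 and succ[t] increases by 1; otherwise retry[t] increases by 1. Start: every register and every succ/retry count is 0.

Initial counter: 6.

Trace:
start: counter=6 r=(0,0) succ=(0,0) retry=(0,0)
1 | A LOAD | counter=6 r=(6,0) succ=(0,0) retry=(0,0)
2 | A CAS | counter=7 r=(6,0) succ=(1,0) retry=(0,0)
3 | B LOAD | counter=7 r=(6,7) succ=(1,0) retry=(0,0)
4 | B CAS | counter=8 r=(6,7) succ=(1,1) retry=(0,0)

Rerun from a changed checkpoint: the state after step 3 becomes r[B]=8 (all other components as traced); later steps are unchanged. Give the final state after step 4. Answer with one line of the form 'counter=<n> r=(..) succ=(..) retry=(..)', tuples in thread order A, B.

counter=7 r=(6,8) succ=(1,0) retry=(0,1)

state after step 3 := counter=7 r=(6,8) succ=(1,0) retry=(0,0)
4 | B CAS | counter=7 r=(6,8) succ=(1,0) retry=(0,1)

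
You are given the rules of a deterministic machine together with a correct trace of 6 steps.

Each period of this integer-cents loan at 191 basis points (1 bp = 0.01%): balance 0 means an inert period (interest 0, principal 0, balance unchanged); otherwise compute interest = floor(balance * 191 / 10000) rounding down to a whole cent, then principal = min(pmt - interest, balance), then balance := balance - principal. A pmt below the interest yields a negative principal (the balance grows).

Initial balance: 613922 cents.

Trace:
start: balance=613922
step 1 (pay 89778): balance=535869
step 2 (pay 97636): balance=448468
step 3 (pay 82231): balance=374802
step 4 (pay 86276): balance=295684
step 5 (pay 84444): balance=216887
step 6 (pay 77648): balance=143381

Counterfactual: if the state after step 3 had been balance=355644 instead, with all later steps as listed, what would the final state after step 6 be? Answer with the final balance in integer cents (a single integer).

state after step 3 := balance=355644
step 4 (pay 86276): balance=276160
step 5 (pay 84444): balance=196990
step 6 (pay 77648): balance=123104

123104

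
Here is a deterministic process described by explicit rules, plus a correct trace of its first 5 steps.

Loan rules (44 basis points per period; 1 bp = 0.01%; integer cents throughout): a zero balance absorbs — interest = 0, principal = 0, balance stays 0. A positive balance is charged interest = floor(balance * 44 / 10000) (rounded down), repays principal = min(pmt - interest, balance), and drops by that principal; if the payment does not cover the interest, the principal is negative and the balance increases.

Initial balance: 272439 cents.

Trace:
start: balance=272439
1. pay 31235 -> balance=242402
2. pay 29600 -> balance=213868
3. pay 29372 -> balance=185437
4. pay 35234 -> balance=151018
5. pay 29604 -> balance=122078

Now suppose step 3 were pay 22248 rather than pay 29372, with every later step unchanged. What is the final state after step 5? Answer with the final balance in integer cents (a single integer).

129265

(re-executing from step 3 with the substitution; state before step 3: balance=213868)
3. pay 22248 -> balance=192561
4. pay 35234 -> balance=158174
5. pay 29604 -> balance=129265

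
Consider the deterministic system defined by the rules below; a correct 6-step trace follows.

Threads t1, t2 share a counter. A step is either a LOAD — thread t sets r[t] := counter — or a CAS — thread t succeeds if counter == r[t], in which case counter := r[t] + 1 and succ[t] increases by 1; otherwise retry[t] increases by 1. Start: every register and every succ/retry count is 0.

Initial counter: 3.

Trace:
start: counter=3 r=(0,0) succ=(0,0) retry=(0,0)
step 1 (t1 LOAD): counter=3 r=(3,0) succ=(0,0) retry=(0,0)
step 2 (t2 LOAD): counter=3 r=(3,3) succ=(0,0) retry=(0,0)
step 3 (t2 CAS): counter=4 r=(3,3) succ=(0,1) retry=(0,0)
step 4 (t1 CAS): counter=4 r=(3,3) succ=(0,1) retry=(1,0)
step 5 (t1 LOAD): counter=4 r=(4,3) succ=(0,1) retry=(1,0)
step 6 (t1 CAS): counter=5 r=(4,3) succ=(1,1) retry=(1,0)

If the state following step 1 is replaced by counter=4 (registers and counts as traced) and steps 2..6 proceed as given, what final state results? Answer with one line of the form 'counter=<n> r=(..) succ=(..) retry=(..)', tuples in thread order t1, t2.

counter=6 r=(5,4) succ=(1,1) retry=(1,0)

state after step 1 := counter=4 r=(3,0) succ=(0,0) retry=(0,0)
step 2 (t2 LOAD): counter=4 r=(3,4) succ=(0,0) retry=(0,0)
step 3 (t2 CAS): counter=5 r=(3,4) succ=(0,1) retry=(0,0)
step 4 (t1 CAS): counter=5 r=(3,4) succ=(0,1) retry=(1,0)
step 5 (t1 LOAD): counter=5 r=(5,4) succ=(0,1) retry=(1,0)
step 6 (t1 CAS): counter=6 r=(5,4) succ=(1,1) retry=(1,0)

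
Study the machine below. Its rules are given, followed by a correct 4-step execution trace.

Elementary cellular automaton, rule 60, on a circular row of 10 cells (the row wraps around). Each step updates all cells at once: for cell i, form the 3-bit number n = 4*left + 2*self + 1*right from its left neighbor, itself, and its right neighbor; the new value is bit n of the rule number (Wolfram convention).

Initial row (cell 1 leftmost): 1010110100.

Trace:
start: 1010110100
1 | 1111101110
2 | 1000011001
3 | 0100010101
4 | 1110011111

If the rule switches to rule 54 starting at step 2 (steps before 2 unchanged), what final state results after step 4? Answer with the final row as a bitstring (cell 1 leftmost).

(re-executing steps 2..4 under rule 54; state before step 2: 1111101110)
2 | 0000010001
3 | 1000111011
4 | 0101000100

0101000100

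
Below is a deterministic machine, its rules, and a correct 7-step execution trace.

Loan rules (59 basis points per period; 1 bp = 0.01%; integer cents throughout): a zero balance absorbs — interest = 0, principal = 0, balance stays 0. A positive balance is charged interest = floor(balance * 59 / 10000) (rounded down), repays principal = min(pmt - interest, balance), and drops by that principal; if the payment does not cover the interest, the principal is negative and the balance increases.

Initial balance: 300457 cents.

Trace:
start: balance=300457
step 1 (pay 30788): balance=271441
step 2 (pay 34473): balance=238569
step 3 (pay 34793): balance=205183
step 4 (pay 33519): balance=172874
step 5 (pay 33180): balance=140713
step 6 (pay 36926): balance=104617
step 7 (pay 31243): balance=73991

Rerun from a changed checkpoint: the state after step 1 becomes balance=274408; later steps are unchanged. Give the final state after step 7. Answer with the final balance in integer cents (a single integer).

77066

state after step 1 := balance=274408
step 2 (pay 34473): balance=241554
step 3 (pay 34793): balance=208186
step 4 (pay 33519): balance=175895
step 5 (pay 33180): balance=143752
step 6 (pay 36926): balance=107674
step 7 (pay 31243): balance=77066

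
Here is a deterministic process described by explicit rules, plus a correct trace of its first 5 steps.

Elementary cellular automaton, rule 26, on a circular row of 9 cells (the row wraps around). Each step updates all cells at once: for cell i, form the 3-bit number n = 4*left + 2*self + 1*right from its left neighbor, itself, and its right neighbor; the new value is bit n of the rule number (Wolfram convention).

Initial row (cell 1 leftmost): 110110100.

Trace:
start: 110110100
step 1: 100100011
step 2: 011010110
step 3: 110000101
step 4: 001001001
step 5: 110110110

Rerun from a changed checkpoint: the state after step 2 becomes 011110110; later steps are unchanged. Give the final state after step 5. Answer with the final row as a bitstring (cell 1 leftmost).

state after step 2 := 011110110
step 3: 110000101
step 4: 001001001
step 5: 110110110

110110110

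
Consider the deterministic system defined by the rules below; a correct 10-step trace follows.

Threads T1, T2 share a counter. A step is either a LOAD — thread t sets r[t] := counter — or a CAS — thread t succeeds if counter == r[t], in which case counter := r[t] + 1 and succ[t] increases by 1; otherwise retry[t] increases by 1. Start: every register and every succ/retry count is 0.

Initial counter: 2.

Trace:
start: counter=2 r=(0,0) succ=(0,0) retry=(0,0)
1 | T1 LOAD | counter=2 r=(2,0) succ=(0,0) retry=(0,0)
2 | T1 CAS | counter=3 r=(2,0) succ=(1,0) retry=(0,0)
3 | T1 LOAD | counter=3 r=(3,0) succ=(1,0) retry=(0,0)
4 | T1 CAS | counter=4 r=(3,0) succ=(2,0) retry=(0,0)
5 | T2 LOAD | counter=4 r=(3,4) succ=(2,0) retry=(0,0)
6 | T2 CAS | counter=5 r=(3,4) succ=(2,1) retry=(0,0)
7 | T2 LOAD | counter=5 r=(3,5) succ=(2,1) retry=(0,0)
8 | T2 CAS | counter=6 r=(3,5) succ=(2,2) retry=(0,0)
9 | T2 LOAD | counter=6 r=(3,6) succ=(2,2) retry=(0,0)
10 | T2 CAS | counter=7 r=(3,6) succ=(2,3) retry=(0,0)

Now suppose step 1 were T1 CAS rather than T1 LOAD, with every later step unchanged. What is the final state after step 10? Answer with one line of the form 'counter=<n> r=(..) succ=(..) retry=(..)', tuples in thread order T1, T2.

(re-executing from step 1 with the substitution; state before step 1: counter=2 r=(0,0) succ=(0,0) retry=(0,0))
1 | T1 CAS | counter=2 r=(0,0) succ=(0,0) retry=(1,0)
2 | T1 CAS | counter=2 r=(0,0) succ=(0,0) retry=(2,0)
3 | T1 LOAD | counter=2 r=(2,0) succ=(0,0) retry=(2,0)
4 | T1 CAS | counter=3 r=(2,0) succ=(1,0) retry=(2,0)
5 | T2 LOAD | counter=3 r=(2,3) succ=(1,0) retry=(2,0)
6 | T2 CAS | counter=4 r=(2,3) succ=(1,1) retry=(2,0)
7 | T2 LOAD | counter=4 r=(2,4) succ=(1,1) retry=(2,0)
8 | T2 CAS | counter=5 r=(2,4) succ=(1,2) retry=(2,0)
9 | T2 LOAD | counter=5 r=(2,5) succ=(1,2) retry=(2,0)
10 | T2 CAS | counter=6 r=(2,5) succ=(1,3) retry=(2,0)

counter=6 r=(2,5) succ=(1,3) retry=(2,0)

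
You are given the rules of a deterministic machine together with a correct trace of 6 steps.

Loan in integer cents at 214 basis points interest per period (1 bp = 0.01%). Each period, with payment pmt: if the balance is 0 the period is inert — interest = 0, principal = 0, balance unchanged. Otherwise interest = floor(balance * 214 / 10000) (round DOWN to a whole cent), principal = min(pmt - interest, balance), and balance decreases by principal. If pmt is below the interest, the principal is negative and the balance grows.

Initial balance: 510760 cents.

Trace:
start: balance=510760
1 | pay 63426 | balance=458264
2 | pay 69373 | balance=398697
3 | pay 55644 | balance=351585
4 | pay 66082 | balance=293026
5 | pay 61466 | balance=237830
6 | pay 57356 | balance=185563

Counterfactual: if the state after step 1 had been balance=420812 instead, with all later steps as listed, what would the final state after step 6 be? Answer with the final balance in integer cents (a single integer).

143929

state after step 1 := balance=420812
2 | pay 69373 | balance=360444
3 | pay 55644 | balance=312513
4 | pay 66082 | balance=253118
5 | pay 61466 | balance=197068
6 | pay 57356 | balance=143929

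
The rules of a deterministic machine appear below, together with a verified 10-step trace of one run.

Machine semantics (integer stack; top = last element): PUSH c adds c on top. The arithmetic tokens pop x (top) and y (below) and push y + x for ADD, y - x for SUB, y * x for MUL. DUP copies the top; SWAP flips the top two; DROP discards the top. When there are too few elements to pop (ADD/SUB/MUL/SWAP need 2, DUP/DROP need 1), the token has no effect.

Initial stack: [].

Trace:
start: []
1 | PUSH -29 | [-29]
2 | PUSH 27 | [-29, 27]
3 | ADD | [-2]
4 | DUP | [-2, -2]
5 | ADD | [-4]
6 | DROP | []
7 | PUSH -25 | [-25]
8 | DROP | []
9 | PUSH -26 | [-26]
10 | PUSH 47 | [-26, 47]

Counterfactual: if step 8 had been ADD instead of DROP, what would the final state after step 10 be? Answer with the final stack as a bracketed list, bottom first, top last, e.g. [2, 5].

(re-executing from step 8 with the substitution; state before step 8: [-25])
8 | ADD | [-25]
9 | PUSH -26 | [-25, -26]
10 | PUSH 47 | [-25, -26, 47]

[-25, -26, 47]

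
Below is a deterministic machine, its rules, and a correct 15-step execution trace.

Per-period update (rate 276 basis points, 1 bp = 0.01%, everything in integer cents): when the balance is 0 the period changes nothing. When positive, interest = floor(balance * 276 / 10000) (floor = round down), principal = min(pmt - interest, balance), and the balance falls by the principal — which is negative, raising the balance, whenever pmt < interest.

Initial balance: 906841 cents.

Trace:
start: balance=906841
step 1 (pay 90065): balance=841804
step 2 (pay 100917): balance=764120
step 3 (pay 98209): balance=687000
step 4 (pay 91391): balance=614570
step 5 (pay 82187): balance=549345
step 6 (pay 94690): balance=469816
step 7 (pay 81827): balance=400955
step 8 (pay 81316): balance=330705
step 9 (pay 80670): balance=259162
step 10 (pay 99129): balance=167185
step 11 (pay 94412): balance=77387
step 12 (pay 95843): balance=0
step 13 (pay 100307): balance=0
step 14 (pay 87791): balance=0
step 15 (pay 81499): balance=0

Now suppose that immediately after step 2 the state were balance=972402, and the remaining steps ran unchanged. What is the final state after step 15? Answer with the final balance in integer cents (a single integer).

state after step 2 := balance=972402
step 3 (pay 98209): balance=901031
step 4 (pay 91391): balance=834508
step 5 (pay 82187): balance=775353
step 6 (pay 94690): balance=702062
step 7 (pay 81827): balance=639611
step 8 (pay 81316): balance=575948
step 9 (pay 80670): balance=511174
step 10 (pay 99129): balance=426153
step 11 (pay 94412): balance=343502
step 12 (pay 95843): balance=257139
step 13 (pay 100307): balance=163929
step 14 (pay 87791): balance=80662
step 15 (pay 81499): balance=1389

1389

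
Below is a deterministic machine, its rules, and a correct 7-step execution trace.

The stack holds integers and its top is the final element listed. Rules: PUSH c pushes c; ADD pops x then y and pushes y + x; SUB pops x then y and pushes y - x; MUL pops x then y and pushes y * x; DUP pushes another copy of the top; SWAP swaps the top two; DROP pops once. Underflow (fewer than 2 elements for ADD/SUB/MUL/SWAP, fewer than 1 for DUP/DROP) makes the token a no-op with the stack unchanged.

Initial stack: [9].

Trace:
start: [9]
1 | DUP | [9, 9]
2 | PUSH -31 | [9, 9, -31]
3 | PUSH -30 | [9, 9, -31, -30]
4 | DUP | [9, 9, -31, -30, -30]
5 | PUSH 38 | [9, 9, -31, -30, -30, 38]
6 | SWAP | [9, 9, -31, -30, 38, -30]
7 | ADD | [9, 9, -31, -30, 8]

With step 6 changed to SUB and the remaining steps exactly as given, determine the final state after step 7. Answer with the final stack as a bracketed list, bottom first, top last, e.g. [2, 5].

(re-executing from step 6 with the substitution; state before step 6: [9, 9, -31, -30, -30, 38])
6 | SUB | [9, 9, -31, -30, -68]
7 | ADD | [9, 9, -31, -98]

[9, 9, -31, -98]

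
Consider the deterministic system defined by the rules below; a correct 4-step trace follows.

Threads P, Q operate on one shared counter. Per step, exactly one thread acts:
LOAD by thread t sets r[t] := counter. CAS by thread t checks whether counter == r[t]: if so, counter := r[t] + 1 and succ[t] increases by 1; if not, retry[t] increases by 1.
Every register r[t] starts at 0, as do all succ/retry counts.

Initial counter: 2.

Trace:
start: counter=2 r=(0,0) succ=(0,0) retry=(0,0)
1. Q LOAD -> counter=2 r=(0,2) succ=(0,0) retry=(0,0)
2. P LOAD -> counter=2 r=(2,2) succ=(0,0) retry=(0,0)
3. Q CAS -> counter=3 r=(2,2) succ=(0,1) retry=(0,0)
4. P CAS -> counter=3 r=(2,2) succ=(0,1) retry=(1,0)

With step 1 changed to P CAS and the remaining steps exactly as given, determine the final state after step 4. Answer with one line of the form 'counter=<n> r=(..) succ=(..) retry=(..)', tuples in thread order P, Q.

counter=3 r=(2,0) succ=(1,0) retry=(1,1)

(re-executing from step 1 with the substitution; state before step 1: counter=2 r=(0,0) succ=(0,0) retry=(0,0))
1. P CAS -> counter=2 r=(0,0) succ=(0,0) retry=(1,0)
2. P LOAD -> counter=2 r=(2,0) succ=(0,0) retry=(1,0)
3. Q CAS -> counter=2 r=(2,0) succ=(0,0) retry=(1,1)
4. P CAS -> counter=3 r=(2,0) succ=(1,0) retry=(1,1)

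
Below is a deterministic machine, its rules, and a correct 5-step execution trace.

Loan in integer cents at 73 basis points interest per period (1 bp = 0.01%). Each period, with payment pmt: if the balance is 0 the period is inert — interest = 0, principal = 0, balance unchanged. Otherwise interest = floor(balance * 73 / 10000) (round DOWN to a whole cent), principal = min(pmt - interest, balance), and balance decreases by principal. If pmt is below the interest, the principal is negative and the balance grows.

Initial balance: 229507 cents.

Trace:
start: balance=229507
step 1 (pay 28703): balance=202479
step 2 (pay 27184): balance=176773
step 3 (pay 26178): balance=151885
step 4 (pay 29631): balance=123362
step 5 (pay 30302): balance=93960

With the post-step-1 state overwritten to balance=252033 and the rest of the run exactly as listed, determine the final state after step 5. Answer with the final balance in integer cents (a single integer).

144976

state after step 1 := balance=252033
step 2 (pay 27184): balance=226688
step 3 (pay 26178): balance=202164
step 4 (pay 29631): balance=174008
step 5 (pay 30302): balance=144976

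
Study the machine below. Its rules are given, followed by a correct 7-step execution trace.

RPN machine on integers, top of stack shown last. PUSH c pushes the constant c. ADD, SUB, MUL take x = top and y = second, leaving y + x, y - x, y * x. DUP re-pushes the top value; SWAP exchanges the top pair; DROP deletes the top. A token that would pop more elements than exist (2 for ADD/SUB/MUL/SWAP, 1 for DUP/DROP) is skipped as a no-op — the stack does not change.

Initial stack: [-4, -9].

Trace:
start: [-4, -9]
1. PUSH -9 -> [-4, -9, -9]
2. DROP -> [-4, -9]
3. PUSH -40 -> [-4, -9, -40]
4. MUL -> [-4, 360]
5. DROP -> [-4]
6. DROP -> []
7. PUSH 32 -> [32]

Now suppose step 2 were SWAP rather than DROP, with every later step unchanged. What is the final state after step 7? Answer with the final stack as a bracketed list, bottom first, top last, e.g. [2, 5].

(re-executing from step 2 with the substitution; state before step 2: [-4, -9, -9])
2. SWAP -> [-4, -9, -9]
3. PUSH -40 -> [-4, -9, -9, -40]
4. MUL -> [-4, -9, 360]
5. DROP -> [-4, -9]
6. DROP -> [-4]
7. PUSH 32 -> [-4, 32]

[-4, 32]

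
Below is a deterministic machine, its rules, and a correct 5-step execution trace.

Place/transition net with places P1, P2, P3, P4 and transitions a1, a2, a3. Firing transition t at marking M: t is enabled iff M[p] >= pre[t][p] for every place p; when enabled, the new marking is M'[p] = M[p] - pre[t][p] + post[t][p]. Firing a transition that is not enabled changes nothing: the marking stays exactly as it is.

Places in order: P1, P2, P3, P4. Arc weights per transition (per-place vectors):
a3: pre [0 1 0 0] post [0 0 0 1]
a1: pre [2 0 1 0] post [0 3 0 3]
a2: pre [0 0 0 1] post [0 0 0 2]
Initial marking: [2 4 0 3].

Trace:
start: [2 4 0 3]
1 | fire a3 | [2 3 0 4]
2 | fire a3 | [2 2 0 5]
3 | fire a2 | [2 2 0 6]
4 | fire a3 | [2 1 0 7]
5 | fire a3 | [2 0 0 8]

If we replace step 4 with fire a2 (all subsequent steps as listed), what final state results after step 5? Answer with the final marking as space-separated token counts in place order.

(re-executing from step 4 with the substitution; state before step 4: [2 2 0 6])
4 | fire a2 | [2 2 0 7]
5 | fire a3 | [2 1 0 8]

2 1 0 8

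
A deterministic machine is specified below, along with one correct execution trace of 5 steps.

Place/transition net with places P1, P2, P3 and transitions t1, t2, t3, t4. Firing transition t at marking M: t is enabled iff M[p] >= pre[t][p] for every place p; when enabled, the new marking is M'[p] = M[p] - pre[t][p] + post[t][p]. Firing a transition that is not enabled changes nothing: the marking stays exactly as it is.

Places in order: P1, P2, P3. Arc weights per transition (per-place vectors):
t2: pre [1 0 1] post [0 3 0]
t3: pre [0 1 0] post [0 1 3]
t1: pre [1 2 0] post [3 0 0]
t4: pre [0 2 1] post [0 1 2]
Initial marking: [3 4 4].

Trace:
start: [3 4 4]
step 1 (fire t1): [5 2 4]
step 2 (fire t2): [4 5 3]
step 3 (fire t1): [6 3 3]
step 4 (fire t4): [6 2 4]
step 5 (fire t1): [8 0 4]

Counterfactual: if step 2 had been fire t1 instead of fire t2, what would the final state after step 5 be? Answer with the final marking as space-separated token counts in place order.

(re-executing from step 2 with the substitution; state before step 2: [5 2 4])
step 2 (fire t1): [7 0 4]
step 3 (fire t1): [7 0 4]
step 4 (fire t4): [7 0 4]
step 5 (fire t1): [7 0 4]

7 0 4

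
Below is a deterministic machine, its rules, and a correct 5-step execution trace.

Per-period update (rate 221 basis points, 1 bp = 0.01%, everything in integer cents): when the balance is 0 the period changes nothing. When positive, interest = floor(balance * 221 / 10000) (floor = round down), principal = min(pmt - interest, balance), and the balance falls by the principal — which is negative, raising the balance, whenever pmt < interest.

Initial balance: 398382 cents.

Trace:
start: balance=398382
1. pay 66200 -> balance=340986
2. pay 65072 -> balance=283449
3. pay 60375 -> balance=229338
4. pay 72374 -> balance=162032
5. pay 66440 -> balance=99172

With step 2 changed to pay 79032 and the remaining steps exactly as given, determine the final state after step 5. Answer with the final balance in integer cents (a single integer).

84266

(re-executing from step 2 with the substitution; state before step 2: balance=340986)
2. pay 79032 -> balance=269489
3. pay 60375 -> balance=215069
4. pay 72374 -> balance=147448
5. pay 66440 -> balance=84266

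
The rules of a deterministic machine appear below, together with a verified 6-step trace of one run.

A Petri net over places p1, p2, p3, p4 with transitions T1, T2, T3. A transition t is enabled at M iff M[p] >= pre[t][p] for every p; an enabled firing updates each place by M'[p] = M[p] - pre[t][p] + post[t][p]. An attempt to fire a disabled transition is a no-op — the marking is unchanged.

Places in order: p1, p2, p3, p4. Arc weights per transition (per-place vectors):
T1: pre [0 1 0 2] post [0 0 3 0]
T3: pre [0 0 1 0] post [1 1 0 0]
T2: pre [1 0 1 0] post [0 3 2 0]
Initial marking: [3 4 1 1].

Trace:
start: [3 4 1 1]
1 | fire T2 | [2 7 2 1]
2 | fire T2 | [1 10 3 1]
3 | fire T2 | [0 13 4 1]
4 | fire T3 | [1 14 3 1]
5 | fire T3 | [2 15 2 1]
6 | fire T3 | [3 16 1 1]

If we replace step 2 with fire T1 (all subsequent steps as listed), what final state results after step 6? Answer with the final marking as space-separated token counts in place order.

4 13 0 1

(re-executing from step 2 with the substitution; state before step 2: [2 7 2 1])
2 | fire T1 | [2 7 2 1]
3 | fire T2 | [1 10 3 1]
4 | fire T3 | [2 11 2 1]
5 | fire T3 | [3 12 1 1]
6 | fire T3 | [4 13 0 1]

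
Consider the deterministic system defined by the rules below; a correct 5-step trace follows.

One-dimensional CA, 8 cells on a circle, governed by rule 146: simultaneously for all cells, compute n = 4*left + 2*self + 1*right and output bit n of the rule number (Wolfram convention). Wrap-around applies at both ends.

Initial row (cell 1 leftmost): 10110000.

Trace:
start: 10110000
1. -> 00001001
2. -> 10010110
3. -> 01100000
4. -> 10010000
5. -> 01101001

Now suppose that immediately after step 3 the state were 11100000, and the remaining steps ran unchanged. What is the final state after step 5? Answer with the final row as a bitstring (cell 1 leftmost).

state after step 3 := 11100000
4. -> 01010001
5. -> 00001010

00001010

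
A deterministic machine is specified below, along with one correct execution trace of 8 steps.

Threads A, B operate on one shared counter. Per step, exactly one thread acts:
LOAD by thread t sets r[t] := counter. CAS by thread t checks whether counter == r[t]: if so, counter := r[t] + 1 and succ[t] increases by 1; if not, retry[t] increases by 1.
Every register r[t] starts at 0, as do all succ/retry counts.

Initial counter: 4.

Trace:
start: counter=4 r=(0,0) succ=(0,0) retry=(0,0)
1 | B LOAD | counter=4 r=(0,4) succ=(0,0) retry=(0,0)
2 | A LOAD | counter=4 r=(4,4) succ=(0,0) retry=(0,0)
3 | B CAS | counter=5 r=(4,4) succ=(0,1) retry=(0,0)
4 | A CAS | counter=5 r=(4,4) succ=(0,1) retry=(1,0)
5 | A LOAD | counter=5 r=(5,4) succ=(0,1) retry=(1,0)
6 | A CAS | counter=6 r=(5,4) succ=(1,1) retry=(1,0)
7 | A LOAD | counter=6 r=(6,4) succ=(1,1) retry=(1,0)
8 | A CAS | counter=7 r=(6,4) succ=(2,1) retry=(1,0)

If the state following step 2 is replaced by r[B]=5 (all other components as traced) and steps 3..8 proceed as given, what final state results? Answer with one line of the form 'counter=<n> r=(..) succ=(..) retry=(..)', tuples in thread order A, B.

counter=7 r=(6,5) succ=(3,0) retry=(0,1)

state after step 2 := counter=4 r=(4,5) succ=(0,0) retry=(0,0)
3 | B CAS | counter=4 r=(4,5) succ=(0,0) retry=(0,1)
4 | A CAS | counter=5 r=(4,5) succ=(1,0) retry=(0,1)
5 | A LOAD | counter=5 r=(5,5) succ=(1,0) retry=(0,1)
6 | A CAS | counter=6 r=(5,5) succ=(2,0) retry=(0,1)
7 | A LOAD | counter=6 r=(6,5) succ=(2,0) retry=(0,1)
8 | A CAS | counter=7 r=(6,5) succ=(3,0) retry=(0,1)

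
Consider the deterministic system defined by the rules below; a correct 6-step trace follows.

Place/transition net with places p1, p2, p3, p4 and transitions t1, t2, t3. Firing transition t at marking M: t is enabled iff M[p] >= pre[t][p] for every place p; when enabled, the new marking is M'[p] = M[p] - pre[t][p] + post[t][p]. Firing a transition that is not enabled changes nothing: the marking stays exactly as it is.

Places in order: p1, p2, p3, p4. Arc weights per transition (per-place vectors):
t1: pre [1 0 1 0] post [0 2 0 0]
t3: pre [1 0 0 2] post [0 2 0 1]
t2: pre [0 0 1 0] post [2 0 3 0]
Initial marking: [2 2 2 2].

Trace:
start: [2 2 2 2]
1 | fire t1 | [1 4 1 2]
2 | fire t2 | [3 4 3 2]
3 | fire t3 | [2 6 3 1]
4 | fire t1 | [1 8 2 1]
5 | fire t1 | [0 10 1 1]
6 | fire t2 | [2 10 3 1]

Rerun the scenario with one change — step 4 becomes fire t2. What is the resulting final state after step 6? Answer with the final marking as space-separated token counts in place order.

5 8 6 1

(re-executing from step 4 with the substitution; state before step 4: [2 6 3 1])
4 | fire t2 | [4 6 5 1]
5 | fire t1 | [3 8 4 1]
6 | fire t2 | [5 8 6 1]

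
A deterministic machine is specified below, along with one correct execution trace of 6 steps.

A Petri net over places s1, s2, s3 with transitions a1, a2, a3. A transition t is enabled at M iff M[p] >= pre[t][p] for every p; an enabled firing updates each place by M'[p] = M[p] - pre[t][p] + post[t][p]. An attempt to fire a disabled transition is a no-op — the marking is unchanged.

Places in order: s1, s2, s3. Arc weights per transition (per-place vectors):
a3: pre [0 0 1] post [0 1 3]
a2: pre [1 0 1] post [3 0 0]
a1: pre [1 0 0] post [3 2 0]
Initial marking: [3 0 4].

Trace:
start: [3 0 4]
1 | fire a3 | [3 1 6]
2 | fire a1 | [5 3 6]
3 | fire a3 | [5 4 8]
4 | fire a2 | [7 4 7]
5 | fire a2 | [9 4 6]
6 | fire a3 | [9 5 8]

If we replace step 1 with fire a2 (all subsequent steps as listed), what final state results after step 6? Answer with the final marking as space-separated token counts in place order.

(re-executing from step 1 with the substitution; state before step 1: [3 0 4])
1 | fire a2 | [5 0 3]
2 | fire a1 | [7 2 3]
3 | fire a3 | [7 3 5]
4 | fire a2 | [9 3 4]
5 | fire a2 | [11 3 3]
6 | fire a3 | [11 4 5]

11 4 5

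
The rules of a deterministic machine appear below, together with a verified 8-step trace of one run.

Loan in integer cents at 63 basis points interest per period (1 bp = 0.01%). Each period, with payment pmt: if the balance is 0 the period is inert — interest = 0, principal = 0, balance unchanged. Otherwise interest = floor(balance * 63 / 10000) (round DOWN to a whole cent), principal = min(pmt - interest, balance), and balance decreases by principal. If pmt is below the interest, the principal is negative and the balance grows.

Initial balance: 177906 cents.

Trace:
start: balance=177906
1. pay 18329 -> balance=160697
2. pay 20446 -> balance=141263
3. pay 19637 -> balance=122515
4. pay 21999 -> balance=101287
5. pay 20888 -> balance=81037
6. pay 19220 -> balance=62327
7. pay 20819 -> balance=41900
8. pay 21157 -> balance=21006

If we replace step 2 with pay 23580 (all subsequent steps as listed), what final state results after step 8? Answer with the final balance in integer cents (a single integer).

17753

(re-executing from step 2 with the substitution; state before step 2: balance=160697)
2. pay 23580 -> balance=138129
3. pay 19637 -> balance=119362
4. pay 21999 -> balance=98114
5. pay 20888 -> balance=77844
6. pay 19220 -> balance=59114
7. pay 20819 -> balance=38667
8. pay 21157 -> balance=17753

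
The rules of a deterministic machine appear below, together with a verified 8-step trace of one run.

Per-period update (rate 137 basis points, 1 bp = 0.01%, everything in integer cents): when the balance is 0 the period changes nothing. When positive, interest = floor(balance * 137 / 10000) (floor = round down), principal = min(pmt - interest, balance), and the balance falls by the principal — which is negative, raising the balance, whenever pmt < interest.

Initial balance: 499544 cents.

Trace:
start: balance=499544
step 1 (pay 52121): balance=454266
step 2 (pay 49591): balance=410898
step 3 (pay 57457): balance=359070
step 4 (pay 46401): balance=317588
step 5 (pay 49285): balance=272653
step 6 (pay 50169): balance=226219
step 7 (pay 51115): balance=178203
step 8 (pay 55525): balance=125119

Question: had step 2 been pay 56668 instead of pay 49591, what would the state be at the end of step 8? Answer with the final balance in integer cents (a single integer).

(re-executing from step 2 with the substitution; state before step 2: balance=454266)
step 2 (pay 56668): balance=403821
step 3 (pay 57457): balance=351896
step 4 (pay 46401): balance=310315
step 5 (pay 49285): balance=265281
step 6 (pay 50169): balance=218746
step 7 (pay 51115): balance=170627
step 8 (pay 55525): balance=117439

117439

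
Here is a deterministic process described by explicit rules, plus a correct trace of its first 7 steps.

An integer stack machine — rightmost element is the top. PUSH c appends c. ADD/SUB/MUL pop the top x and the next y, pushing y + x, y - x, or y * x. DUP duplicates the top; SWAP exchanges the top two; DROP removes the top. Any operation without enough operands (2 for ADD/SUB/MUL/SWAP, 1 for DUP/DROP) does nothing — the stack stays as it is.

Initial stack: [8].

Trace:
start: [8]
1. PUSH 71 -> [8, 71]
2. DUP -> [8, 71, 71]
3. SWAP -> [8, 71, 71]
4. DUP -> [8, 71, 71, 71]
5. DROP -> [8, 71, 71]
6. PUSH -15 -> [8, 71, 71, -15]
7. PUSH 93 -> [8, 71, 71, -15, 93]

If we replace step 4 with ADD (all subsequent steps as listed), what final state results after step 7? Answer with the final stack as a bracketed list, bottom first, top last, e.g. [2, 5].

(re-executing from step 4 with the substitution; state before step 4: [8, 71, 71])
4. ADD -> [8, 142]
5. DROP -> [8]
6. PUSH -15 -> [8, -15]
7. PUSH 93 -> [8, -15, 93]

[8, -15, 93]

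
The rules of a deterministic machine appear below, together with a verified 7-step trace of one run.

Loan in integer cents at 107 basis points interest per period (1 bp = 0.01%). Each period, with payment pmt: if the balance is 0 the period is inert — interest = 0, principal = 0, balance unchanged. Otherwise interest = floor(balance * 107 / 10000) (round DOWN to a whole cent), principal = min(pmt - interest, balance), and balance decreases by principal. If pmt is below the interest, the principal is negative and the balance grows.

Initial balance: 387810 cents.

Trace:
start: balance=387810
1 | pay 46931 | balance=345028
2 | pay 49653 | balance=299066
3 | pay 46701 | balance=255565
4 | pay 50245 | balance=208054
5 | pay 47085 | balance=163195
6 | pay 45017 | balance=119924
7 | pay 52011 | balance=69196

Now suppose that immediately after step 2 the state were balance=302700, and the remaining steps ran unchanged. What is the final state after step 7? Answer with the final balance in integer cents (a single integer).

73026

state after step 2 := balance=302700
3 | pay 46701 | balance=259237
4 | pay 50245 | balance=211765
5 | pay 47085 | balance=166945
6 | pay 45017 | balance=123714
7 | pay 52011 | balance=73026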